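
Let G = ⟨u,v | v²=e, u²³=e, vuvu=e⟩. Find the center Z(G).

An element z ∈ Z(G) iff z commutes with every generator.
For example e is central: e·u = u = u·e; e·v = v = v·e.
Whereas u ∉ Z(G) since u·v = uv ≠ u²²v = v·u.
Checking each of the 46 elements this way gives Z(G) = {e}, of order 1.

Answer: {e}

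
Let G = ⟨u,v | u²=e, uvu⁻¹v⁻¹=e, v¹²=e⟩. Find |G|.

Enumerate words in the generators, reducing via the relations: the distinct elements are
  {e, u, v, uv, v², v³, v⁴, v⁵, v⁶, v⁷, v⁸, v⁹, uv², uv³, uv⁴, uv⁵, uv⁶, uv⁷, uv⁸, uv⁹, v¹¹, v¹⁰, uv¹¹, uv¹⁰}.
No further products give new elements, so |G| = 24.

Answer: 24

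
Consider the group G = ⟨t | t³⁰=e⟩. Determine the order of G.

G is generated by a single element, so G is cyclic. The relator gives t³⁰ = e and no smaller power is forced to be e, so the 30 powers {e, t, t², t³, t⁴, t⁵, t⁶, t⁷, t⁸, t⁹, t²², t²³, t²¹, t²⁰, t²⁴, t²⁵, t²⁶, t²⁷, t²⁸, t²⁹, t¹², t¹³, t¹¹, t¹⁰, t¹⁴, t¹⁵, t¹⁶, t¹⁷, t¹⁸, t¹⁹} are distinct. Hence |G| = 30.

Answer: 30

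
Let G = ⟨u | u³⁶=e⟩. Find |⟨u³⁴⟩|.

|⟨u³⁴⟩| equals the order of u³⁴. Compute successive powers until reaching e:
  (u³⁴)¹ = u³⁴, (u³⁴)² = u³², (u³⁴)³ = u³⁰, (u³⁴)⁴ = u²⁸, (u³⁴)⁵ = u²⁶, (u³⁴)⁶ = u²⁴, (u³⁴)⁷ = u²², (u³⁴)⁸ = u²⁰, (u³⁴)⁹ = u¹⁸, (u³⁴)¹⁰ = u¹⁶, (u³⁴)¹¹ = u¹⁴, (u³⁴)¹² = u¹², (u³⁴)¹³ = u¹⁰, (u³⁴)¹⁴ = u⁸, (u³⁴)¹⁵ = u⁶, (u³⁴)¹⁶ = u⁴, (u³⁴)¹⁷ = u², (u³⁴)¹⁸ = e.
The smallest positive k with (u³⁴)ᵏ = e is 18, so |⟨u³⁴⟩| = 18.

Answer: 18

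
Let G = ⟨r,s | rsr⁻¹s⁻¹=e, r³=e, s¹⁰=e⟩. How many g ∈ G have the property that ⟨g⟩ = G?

G is cyclic of order 30. An element generates G iff its order is 30, and a cyclic group of order 30 has exactly φ(30) = 8 such elements.

Answer: 8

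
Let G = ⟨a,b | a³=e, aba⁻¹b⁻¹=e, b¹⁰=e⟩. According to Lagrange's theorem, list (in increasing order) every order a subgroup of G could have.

|G| = 30 = 2 · 3 · 5. By Lagrange's theorem the order of any subgroup divides 30; the divisors of 30 are 1, 2, 3, 5, 6, 10, 15, 30.

Answer: 1, 2, 3, 5, 6, 10, 15, 30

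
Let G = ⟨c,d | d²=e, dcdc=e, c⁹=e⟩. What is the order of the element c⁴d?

Compute successive powers until reaching e:
  (c⁴d)¹ = c⁴d, (c⁴d)² = e.
The smallest positive k with (c⁴d)ᵏ = e is 2.

Answer: 2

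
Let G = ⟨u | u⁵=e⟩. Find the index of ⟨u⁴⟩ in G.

First find ord(u⁴) by computing successive powers:
  (u⁴)¹ = u⁴, (u⁴)² = u³, (u⁴)³ = u², (u⁴)⁴ = u, (u⁴)⁵ = e.
So |⟨u⁴⟩| = ord(u⁴) = 5. With |G| = 5, by Lagrange [G : ⟨u⁴⟩] = 5/5 = 1.

Answer: 1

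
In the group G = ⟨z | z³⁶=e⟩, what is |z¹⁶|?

Compute successive powers until reaching e:
  (z¹⁶)¹ = z¹⁶, (z¹⁶)² = z³², (z¹⁶)³ = z¹², (z¹⁶)⁴ = z²⁸, (z¹⁶)⁵ = z⁸, (z¹⁶)⁶ = z²⁴, (z¹⁶)⁷ = z⁴, (z¹⁶)⁸ = z²⁰, (z¹⁶)⁹ = e.
The smallest positive k with (z¹⁶)ᵏ = e is 9.

Answer: 9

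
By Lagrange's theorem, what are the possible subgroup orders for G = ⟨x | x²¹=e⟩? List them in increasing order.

|G| = 21 = 3 · 7. By Lagrange's theorem the order of any subgroup divides 21; the divisors of 21 are 1, 3, 7, 21.

Answer: 1, 3, 7, 21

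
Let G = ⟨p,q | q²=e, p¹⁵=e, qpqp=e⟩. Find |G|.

Enumerate words in the generators, reducing via the relations: the distinct elements are
  {e, p, q, pq, p², p³, p⁴, p⁵, p⁶, p⁷, p⁸, p⁹, p²q, p³q, p¹², p¹³, p¹¹, p¹⁰, p¹⁴, p⁴q, p⁵q, p⁶q, p⁷q, p⁸q, p⁹q, p¹²q, p¹³q, p¹¹q, p¹⁰q, p¹⁴q}.
No further products give new elements, so |G| = 30.

Answer: 30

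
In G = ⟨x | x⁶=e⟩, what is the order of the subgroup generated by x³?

|⟨x³⟩| equals the order of x³. Compute successive powers until reaching e:
  (x³)¹ = x³, (x³)² = e.
The smallest positive k with (x³)ᵏ = e is 2, so |⟨x³⟩| = 2.

Answer: 2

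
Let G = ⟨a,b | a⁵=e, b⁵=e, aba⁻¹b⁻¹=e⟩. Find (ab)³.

Compute successive powers of (ab), reducing at each step:
  (ab)²: (ab) · a = a²b;   (a²b) · b = a²b²
  (ab)³: (a²b²) · a = a³b²;   (a³b²) · b = a³b³

Answer: a³b³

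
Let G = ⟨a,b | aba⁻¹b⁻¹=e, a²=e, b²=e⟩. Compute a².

Compute successive powers of a, reducing at each step:
  a²: a · a = e

Answer: e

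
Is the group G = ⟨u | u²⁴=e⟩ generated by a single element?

|G| = 24. The element u has order 24 (its powers give 24 distinct elements), so ⟨u⟩ = G and G is cyclic.

Answer: Yes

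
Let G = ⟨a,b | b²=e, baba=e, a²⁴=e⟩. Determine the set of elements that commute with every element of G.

An element z ∈ Z(G) iff z commutes with every generator.
For example a¹² is central: (a¹²)·a = a¹³ = a·(a¹²); (a¹²)·b = a¹²b = b·(a¹²).
Whereas a ∉ Z(G) since a·b = ab ≠ a²³b = b·a.
Checking each of the 48 elements this way gives Z(G) = {e, a¹²}, of order 2.

Answer: {e, a¹²}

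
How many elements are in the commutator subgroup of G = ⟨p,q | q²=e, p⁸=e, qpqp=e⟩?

G' = [G, G] is generated by all commutators. The generator-pair commutators are: [p, q] = p².
The subgroup they normally generate is {e, p², p⁴, p⁶}, of order 4.
Check: |G/G'| = 16/4 = 4 is the order of the abelianisation.

Answer: 4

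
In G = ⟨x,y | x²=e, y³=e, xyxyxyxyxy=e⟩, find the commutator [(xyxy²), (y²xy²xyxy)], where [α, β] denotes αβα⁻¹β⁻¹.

[(xyxy²), (y²xy²xyxy)] = (xyxy²)·(y²xy²xyxy)·(xyxy²)⁻¹·(y²xy²xyxy)⁻¹.
  (xyxy²) · (y²xy²xyxy) = y²xyxy²x
  (y²xyxy²x) · (yxy²x) = xyxy²xyxy²xy
  (xyxy²xyxy²xy) · (y²xy²xyxy) = xyxyx

Answer: xyxyx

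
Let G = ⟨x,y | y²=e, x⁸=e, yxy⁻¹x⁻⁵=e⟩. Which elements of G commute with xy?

⟨xy⟩ ⊆ C_G(xy) since powers of xy commute with xy; so |C_G(xy)| ≥ |⟨xy⟩| = 8.
By orbit–stabilizer, |C_G(xy)| = |G| / |conj. class of xy| = 16 / 2 = 8.
The 8 elements commuting with xy are {e, x², x⁴, x⁶, x⁵y, xy, x⁷y, x³y}.

Answer: {e, x², x⁴, x⁶, x⁵y, xy, x⁷y, x³y}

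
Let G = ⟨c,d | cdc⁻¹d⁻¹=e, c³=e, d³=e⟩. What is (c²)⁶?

Compute successive powers of (c²), reducing at each step:
  (c²)²: (c²) · c² = c
  (c²)³: c · c² = e
  (c²)⁴: e · c² = c²
  (c²)⁵: (c²) · c² = c
  (c²)⁶: c · c² = e

Answer: e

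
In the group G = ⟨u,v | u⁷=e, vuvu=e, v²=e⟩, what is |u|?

Compute successive powers until reaching e:
  u¹ = u, u² = u², u³ = u³, u⁴ = u⁴, u⁵ = u⁵, u⁶ = u⁶, u⁷ = e.
The smallest positive k with uᵏ = e is 7.

Answer: 7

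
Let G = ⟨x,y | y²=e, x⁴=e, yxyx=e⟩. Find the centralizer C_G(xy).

⟨xy⟩ ⊆ C_G(xy) since powers of xy commute with xy; so |C_G(xy)| ≥ |⟨xy⟩| = 2.
By orbit–stabilizer, |C_G(xy)| = |G| / |conj. class of xy| = 8 / 2 = 4.
The 4 elements commuting with xy are {e, x², x³y, xy}.

Answer: {e, x², x³y, xy}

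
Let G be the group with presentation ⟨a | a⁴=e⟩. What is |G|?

G is generated by a single element, so G is cyclic. The relator gives a⁴ = e and no smaller power is forced to be e, so the 4 powers {a, e, a², a³} are distinct. Hence |G| = 4.

Answer: 4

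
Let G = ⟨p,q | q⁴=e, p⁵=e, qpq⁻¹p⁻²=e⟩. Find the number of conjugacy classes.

The conjugacy classes (representative and size) are:
  [e] (size 1), [p⁴] (size 4), [p²q] (size 5), [q²] (size 5), [p³q³] (size 5).
Class equation: 1 + 4 + 5 + 5 + 5 = 20 = |G|. So G has 5 conjugacy classes.

Answer: 5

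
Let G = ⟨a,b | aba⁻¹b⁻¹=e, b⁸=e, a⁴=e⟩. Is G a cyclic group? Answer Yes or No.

|G| = 32, but the maximum element order in G is 8 < 32. No single element generates all of G, so G is not cyclic.

Answer: No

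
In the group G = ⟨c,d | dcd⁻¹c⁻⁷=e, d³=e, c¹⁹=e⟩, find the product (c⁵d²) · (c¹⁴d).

Compute (c⁵d²) · (c¹⁴d) by multiplying left to right and reducing via the relations at each step:
  (c⁵d²) · c¹⁴ = c⁷d²
  (c⁷d²) · d = c⁷

Answer: c⁷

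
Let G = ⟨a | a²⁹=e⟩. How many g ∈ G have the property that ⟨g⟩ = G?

G is cyclic of order 29. An element generates G iff its order is 29, and a cyclic group of order 29 has exactly φ(29) = 28 such elements.

Answer: 28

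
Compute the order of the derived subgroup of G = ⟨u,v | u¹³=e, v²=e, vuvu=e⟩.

G' = [G, G] is generated by all commutators. The generator-pair commutators are: [u, v] = u².
The subgroup they normally generate is {e, u, u², u³, u⁴, u⁵, u⁶, u⁷, u⁸, u⁹, u¹⁰, u¹¹, u¹²}, of order 13.
Check: |G/G'| = 26/13 = 2 is the order of the abelianisation.

Answer: 13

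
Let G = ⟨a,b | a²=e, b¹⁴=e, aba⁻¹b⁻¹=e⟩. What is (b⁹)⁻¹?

The order of (b⁹) is 14 (smallest k with (b⁹)ᵏ = e), so (b⁹)⁻¹ = (b⁹)¹³ = b⁵.
Check: (b⁹) · (b⁵) → (b⁹) · b⁵ = e, giving e as required.

Answer: b⁵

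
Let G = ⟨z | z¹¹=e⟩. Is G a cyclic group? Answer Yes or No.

|G| = 11. The element z has order 11 (its powers give 11 distinct elements), so ⟨z⟩ = G and G is cyclic.

Answer: Yes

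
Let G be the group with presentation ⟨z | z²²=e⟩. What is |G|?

G is generated by a single element, so G is cyclic. The relator gives z²² = e and no smaller power is forced to be e, so the 22 powers {e, z, z², z³, z⁴, z⁵, z⁶, z⁷, z⁸, z⁹, z²¹, z²⁰, z¹², z¹³, z¹¹, z¹⁰, z¹⁴, z¹⁵, z¹⁶, z¹⁷, z¹⁸, z¹⁹} are distinct. Hence |G| = 22.

Answer: 22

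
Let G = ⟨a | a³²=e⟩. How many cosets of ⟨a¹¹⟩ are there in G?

First find ord(a¹¹) by computing successive powers:
  (a¹¹)¹ = a¹¹, (a¹¹)² = a²², (a¹¹)³ = a, (a¹¹)⁴ = a¹², (a¹¹)⁵ = a²³, (a¹¹)⁶ = a², (a¹¹)⁷ = a¹³, (a¹¹)⁸ = a²⁴, (a¹¹)⁹ = a³, (a¹¹)¹⁰ = a¹⁴, (a¹¹)¹¹ = a²⁵, (a¹¹)¹² = a⁴, (a¹¹)¹³ = a¹⁵, (a¹¹)¹⁴ = a²⁶, (a¹¹)¹⁵ = a⁵, (a¹¹)¹⁶ = a¹⁶, (a¹¹)¹⁷ = a²⁷, (a¹¹)¹⁸ = a⁶, (a¹¹)¹⁹ = a¹⁷, (a¹¹)²⁰ = a²⁸, (a¹¹)²¹ = a⁷, (a¹¹)²² = a¹⁸, (a¹¹)²³ = a²⁹, (a¹¹)²⁴ = a⁸, (a¹¹)²⁵ = a¹⁹, (a¹¹)²⁶ = a³⁰, (a¹¹)²⁷ = a⁹, (a¹¹)²⁸ = a²⁰, (a¹¹)²⁹ = a³¹, (a¹¹)³⁰ = a¹⁰, (a¹¹)³¹ = a²¹, (a¹¹)³² = e.
So |⟨a¹¹⟩| = ord(a¹¹) = 32. With |G| = 32, by Lagrange [G : ⟨a¹¹⟩] = 32/32 = 1.

Answer: 1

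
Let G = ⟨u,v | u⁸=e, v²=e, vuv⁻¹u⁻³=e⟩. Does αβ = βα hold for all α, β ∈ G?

u·v = uv but v·u = u³v, so u·v ≠ v·u and G is not abelian.

Answer: No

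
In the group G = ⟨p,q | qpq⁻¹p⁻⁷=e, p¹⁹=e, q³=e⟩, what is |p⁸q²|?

Compute successive powers until reaching e:
  (p⁸q²)¹ = p⁸q², (p⁸q²)² = pq, (p⁸q²)³ = e.
The smallest positive k with (p⁸q²)ᵏ = e is 3.

Answer: 3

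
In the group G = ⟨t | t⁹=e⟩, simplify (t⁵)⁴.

Compute successive powers of (t⁵), reducing at each step:
  (t⁵)²: (t⁵) · t⁵ = t
  (t⁵)³: t · t⁵ = t⁶
  (t⁵)⁴: (t⁶) · t⁵ = t²

Answer: t²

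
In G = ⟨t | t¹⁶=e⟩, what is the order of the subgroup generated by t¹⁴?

|⟨t¹⁴⟩| equals the order of t¹⁴. Compute successive powers until reaching e:
  (t¹⁴)¹ = t¹⁴, (t¹⁴)² = t¹², (t¹⁴)³ = t¹⁰, (t¹⁴)⁴ = t⁸, (t¹⁴)⁵ = t⁶, (t¹⁴)⁶ = t⁴, (t¹⁴)⁷ = t², (t¹⁴)⁸ = e.
The smallest positive k with (t¹⁴)ᵏ = e is 8, so |⟨t¹⁴⟩| = 8.

Answer: 8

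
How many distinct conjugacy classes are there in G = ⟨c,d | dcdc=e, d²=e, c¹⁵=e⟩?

The conjugacy classes (representative and size) are:
  [e] (size 1), [c¹⁴] (size 2), [c²] (size 2), [c³] (size 2), [c⁴] (size 2), [c¹⁰] (size 2), [c⁹] (size 2), [c⁷] (size 2), [c¹³d] (size 15).
Class equation: 1 + 2 + 2 + 2 + 2 + 2 + 2 + 2 + 15 = 30 = |G|. So G has 9 conjugacy classes.

Answer: 9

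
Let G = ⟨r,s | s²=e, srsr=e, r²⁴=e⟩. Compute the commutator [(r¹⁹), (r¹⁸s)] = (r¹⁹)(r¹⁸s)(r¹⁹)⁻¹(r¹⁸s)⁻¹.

[(r¹⁹), (r¹⁸s)] = (r¹⁹)·(r¹⁸s)·(r¹⁹)⁻¹·(r¹⁸s)⁻¹.
  (r¹⁹) · (r¹⁸s) = r¹³s
  (r¹³s) · (r⁵) = r⁸s
  (r⁸s) · (r¹⁸s) = r¹⁴

Answer: r¹⁴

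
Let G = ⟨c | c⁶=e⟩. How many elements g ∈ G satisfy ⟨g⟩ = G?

G is cyclic of order 6. An element generates G iff its order is 6, and a cyclic group of order 6 has exactly φ(6) = 2 such elements.

Answer: 2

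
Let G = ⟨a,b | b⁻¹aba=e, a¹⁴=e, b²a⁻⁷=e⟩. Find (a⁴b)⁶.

Compute successive powers of (a⁴b), reducing at each step:
  (a⁴b)²: (a⁴b) · a⁴ = b;   b · b = a⁷
  (a⁴b)³: (a⁷) · a⁴ = a¹¹;   (a¹¹) · b = a⁴b⁻¹
  (a⁴b)⁴: (a⁴b⁻¹) · a⁴ = b⁻¹;   (b⁻¹) · b = e
  (a⁴b)⁵: e · a⁴ = a⁴;   (a⁴) · b = a⁴b
  (a⁴b)⁶: (a⁴b) · a⁴ = b;   b · b = a⁷

Answer: a⁷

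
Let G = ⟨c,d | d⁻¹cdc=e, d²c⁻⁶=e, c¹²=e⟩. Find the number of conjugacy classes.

The conjugacy classes (representative and size) are:
  [e] (size 1), [c¹¹] (size 2), [c²] (size 2), [c⁹] (size 2), [c⁴] (size 2), [c⁵] (size 2), [c⁶] (size 1), [c²d] (size 6), [cd] (size 6).
Class equation: 1 + 2 + 2 + 2 + 2 + 2 + 1 + 6 + 6 = 24 = |G|. So G has 9 conjugacy classes.

Answer: 9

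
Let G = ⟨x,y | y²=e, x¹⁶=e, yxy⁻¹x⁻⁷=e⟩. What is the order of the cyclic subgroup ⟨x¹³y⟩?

|⟨x¹³y⟩| equals the order of x¹³y. Compute successive powers until reaching e:
  (x¹³y)¹ = x¹³y, (x¹³y)² = x⁸, (x¹³y)³ = x⁵y, (x¹³y)⁴ = e.
The smallest positive k with (x¹³y)ᵏ = e is 4, so |⟨x¹³y⟩| = 4.

Answer: 4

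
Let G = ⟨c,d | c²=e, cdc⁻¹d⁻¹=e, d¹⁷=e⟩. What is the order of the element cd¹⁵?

Compute successive powers until reaching e:
  (cd¹⁵)¹ = cd¹⁵, (cd¹⁵)² = d¹³, (cd¹⁵)³ = cd¹¹, (cd¹⁵)⁴ = d⁹, (cd¹⁵)⁵ = cd⁷, (cd¹⁵)⁶ = d⁵, (cd¹⁵)⁷ = cd³, (cd¹⁵)⁸ = d, (cd¹⁵)⁹ = cd¹⁶, (cd¹⁵)¹⁰ = d¹⁴, (cd¹⁵)¹¹ = cd¹², (cd¹⁵)¹² = d¹⁰, (cd¹⁵)¹³ = cd⁸, (cd¹⁵)¹⁴ = d⁶, (cd¹⁵)¹⁵ = cd⁴, (cd¹⁵)¹⁶ = d², (cd¹⁵)¹⁷ = c, (cd¹⁵)¹⁸ = d¹⁵, (cd¹⁵)¹⁹ = cd¹³, (cd¹⁵)²⁰ = d¹¹, (cd¹⁵)²¹ = cd⁹, (cd¹⁵)²² = d⁷, (cd¹⁵)²³ = cd⁵, (cd¹⁵)²⁴ = d³, (cd¹⁵)²⁵ = cd, (cd¹⁵)²⁶ = d¹⁶, (cd¹⁵)²⁷ = cd¹⁴, (cd¹⁵)²⁸ = d¹², (cd¹⁵)²⁹ = cd¹⁰, (cd¹⁵)³⁰ = d⁸, (cd¹⁵)³¹ = cd⁶, (cd¹⁵)³² = d⁴, (cd¹⁵)³³ = cd², (cd¹⁵)³⁴ = e.
The smallest positive k with (cd¹⁵)ᵏ = e is 34.

Answer: 34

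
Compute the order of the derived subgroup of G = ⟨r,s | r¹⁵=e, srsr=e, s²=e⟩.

G' = [G, G] is generated by all commutators. The generator-pair commutators are: [r, s] = r².
The subgroup they normally generate is {e, r, r², r³, r⁴, r⁵, r⁶, r⁷, r⁸, r⁹, r¹⁰, r¹¹, r¹², r¹³, r¹⁴}, of order 15.
Check: |G/G'| = 30/15 = 2 is the order of the abelianisation.

Answer: 15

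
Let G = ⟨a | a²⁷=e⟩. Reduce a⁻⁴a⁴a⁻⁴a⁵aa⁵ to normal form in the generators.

Multiply left to right, reducing at each step:
  (a²³) · a⁴ = e
  e · a⁻⁴ = a²³
  (a²³) · a⁵ = a
  a · a = a²
  (a²) · a⁵ = a⁷

Answer: a⁷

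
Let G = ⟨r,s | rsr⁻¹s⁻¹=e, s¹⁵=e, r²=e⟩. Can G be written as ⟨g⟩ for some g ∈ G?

|G| = 30. The element rs has order 30 (its powers give 30 distinct elements), so ⟨rs⟩ = G and G is cyclic.

Answer: Yes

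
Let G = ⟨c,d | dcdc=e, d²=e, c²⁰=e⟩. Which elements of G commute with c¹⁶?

⟨c¹⁶⟩ ⊆ C_G(c¹⁶) since powers of c¹⁶ commute with c¹⁶; so |C_G(c¹⁶)| ≥ |⟨c¹⁶⟩| = 5.
By orbit–stabilizer, |C_G(c¹⁶)| = |G| / |conj. class of c¹⁶| = 40 / 2 = 20.
The 20 elements commuting with c¹⁶ are {e, c, c², c³, c⁴, c⁵, c⁶, c⁷, c⁸, c⁹, c¹⁰, c¹¹, c¹², c¹³, c¹⁴, c¹⁵, c¹⁶, c¹⁷, c¹⁸, c¹⁹}.

Answer: {e, c, c², c³, c⁴, c⁵, c⁶, c⁷, c⁸, c⁹, c¹⁰, c¹¹, c¹², c¹³, c¹⁴, c¹⁵, c¹⁶, c¹⁷, c¹⁸, c¹⁹}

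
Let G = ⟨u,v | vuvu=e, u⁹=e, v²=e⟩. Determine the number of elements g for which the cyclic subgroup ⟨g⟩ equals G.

⟨g⟩ = G would require ord(g) = |G| = 18, but the maximum element order in G is 9 < 18. So G is not cyclic and no single element generates it: the count is 0.

Answer: 0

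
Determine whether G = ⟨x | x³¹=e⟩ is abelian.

G has a single generator, so G is cyclic and hence abelian.

Answer: Yes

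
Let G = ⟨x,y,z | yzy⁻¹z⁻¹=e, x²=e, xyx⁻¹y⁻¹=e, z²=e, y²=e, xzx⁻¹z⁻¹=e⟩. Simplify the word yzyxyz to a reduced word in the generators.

Multiply left to right, reducing at each step:
  y · z = yz
  (yz) · y = z
  z · x = xz
  (xz) · y = xyz
  (xyz) · z = xy

Answer: xy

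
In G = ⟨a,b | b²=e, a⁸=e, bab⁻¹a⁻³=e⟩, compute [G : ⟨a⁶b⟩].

First find ord(a⁶b) by computing successive powers:
  (a⁶b)¹ = a⁶b, (a⁶b)² = e.
So |⟨a⁶b⟩| = ord(a⁶b) = 2. With |G| = 16, by Lagrange [G : ⟨a⁶b⟩] = 16/2 = 8.

Answer: 8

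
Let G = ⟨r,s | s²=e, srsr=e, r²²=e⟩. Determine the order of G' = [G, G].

G' = [G, G] is generated by all commutators. The generator-pair commutators are: [r, s] = r².
The subgroup they normally generate is {e, r², r⁴, r⁶, r⁸, r¹⁰, r¹², r¹⁴, r¹⁶, r¹⁸, r²⁰}, of order 11.
Check: |G/G'| = 44/11 = 4 is the order of the abelianisation.

Answer: 11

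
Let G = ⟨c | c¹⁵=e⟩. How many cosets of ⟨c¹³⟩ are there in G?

First find ord(c¹³) by computing successive powers:
  (c¹³)¹ = c¹³, (c¹³)² = c¹¹, (c¹³)³ = c⁹, (c¹³)⁴ = c⁷, (c¹³)⁵ = c⁵, (c¹³)⁶ = c³, (c¹³)⁷ = c, (c¹³)⁸ = c¹⁴, (c¹³)⁹ = c¹², (c¹³)¹⁰ = c¹⁰, (c¹³)¹¹ = c⁸, (c¹³)¹² = c⁶, (c¹³)¹³ = c⁴, (c¹³)¹⁴ = c², (c¹³)¹⁵ = e.
So |⟨c¹³⟩| = ord(c¹³) = 15. With |G| = 15, by Lagrange [G : ⟨c¹³⟩] = 15/15 = 1.

Answer: 1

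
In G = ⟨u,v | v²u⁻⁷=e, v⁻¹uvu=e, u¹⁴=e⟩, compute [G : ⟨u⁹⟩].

First find ord(u⁹) by computing successive powers:
  (u⁹)¹ = u⁹, (u⁹)² = u⁴, (u⁹)³ = u¹³, (u⁹)⁴ = u⁸, (u⁹)⁵ = u³, (u⁹)⁶ = u¹², (u⁹)⁷ = u⁷, (u⁹)⁸ = u², (u⁹)⁹ = u¹¹, (u⁹)¹⁰ = u⁶, (u⁹)¹¹ = u, (u⁹)¹² = u¹⁰, (u⁹)¹³ = u⁵, (u⁹)¹⁴ = e.
So |⟨u⁹⟩| = ord(u⁹) = 14. With |G| = 28, by Lagrange [G : ⟨u⁹⟩] = 28/14 = 2.

Answer: 2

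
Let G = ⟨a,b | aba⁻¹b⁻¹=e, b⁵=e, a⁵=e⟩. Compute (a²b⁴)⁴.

Compute successive powers of (a²b⁴), reducing at each step:
  (a²b⁴)²: (a²b⁴) · a² = a⁴b⁴;   (a⁴b⁴) · b⁴ = a⁴b³
  (a²b⁴)³: (a⁴b³) · a² = ab³;   (ab³) · b⁴ = ab²
  (a²b⁴)⁴: (ab²) · a² = a³b²;   (a³b²) · b⁴ = a³b

Answer: a³b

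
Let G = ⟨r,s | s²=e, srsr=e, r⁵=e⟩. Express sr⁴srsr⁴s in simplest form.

Multiply left to right, reducing at each step:
  s · r⁴ = rs
  (rs) · s = r
  r · r = r²
  (r²) · s = r²s
  (r²s) · r⁴ = r³s
  (r³s) · s = r³

Answer: r³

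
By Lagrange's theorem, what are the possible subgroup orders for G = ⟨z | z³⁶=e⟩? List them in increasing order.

|G| = 36 = 2² · 3². By Lagrange's theorem the order of any subgroup divides 36; the divisors of 36 are 1, 2, 3, 4, 6, 9, 12, 18, 36.

Answer: 1, 2, 3, 4, 6, 9, 12, 18, 36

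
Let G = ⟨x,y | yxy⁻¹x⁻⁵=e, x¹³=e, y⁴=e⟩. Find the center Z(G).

An element z ∈ Z(G) iff z commutes with every generator.
For example e is central: e·x = x = x·e; e·y = y = y·e.
Whereas x ∉ Z(G) since x·y = xy ≠ x⁵y = y·x.
Checking each of the 52 elements this way gives Z(G) = {e}, of order 1.

Answer: {e}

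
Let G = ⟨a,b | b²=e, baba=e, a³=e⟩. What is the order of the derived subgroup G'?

G' = [G, G] is generated by all commutators. The generator-pair commutators are: [a, b] = a².
The subgroup they normally generate is {e, a, a²}, of order 3.
Check: |G/G'| = 6/3 = 2 is the order of the abelianisation.

Answer: 3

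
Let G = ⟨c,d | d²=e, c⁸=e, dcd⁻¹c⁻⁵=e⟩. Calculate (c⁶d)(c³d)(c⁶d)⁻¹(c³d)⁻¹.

[(c⁶d), (c³d)] = (c⁶d)·(c³d)·(c⁶d)⁻¹·(c³d)⁻¹.
  (c⁶d) · (c³d) = c⁵
  (c⁵) · (c²d) = c⁷d
  (c⁷d) · (cd) = c⁴

Answer: c⁴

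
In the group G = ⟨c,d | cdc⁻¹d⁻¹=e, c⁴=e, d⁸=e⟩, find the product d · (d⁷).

Compute d · (d⁷) by multiplying left to right and reducing via the relations at each step:
  d · d⁷ = e

Answer: e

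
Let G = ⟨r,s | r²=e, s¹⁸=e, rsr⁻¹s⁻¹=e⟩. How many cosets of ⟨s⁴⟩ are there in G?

First find ord(s⁴) by computing successive powers:
  (s⁴)¹ = s⁴, (s⁴)² = s⁸, (s⁴)³ = s¹², (s⁴)⁴ = s¹⁶, (s⁴)⁵ = s², (s⁴)⁶ = s⁶, (s⁴)⁷ = s¹⁰, (s⁴)⁸ = s¹⁴, (s⁴)⁹ = e.
So |⟨s⁴⟩| = ord(s⁴) = 9. With |G| = 36, by Lagrange [G : ⟨s⁴⟩] = 36/9 = 4.

Answer: 4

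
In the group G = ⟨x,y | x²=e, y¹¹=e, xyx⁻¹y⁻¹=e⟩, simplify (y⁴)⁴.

Compute successive powers of (y⁴), reducing at each step:
  (y⁴)²: (y⁴) · y⁴ = y⁸
  (y⁴)³: (y⁸) · y⁴ = y
  (y⁴)⁴: y · y⁴ = y⁵

Answer: y⁵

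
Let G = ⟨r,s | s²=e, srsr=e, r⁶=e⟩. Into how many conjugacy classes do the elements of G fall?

The conjugacy classes (representative and size) are:
  [e] (size 1), [r⁵] (size 2), [r⁴] (size 2), [r³] (size 1), [s] (size 3), [r³s] (size 3).
Class equation: 1 + 2 + 2 + 1 + 3 + 3 = 12 = |G|. So G has 6 conjugacy classes.

Answer: 6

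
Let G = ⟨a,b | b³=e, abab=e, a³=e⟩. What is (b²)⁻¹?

The order of (b²) is 3 (smallest k with (b²)ᵏ = e), so (b²)⁻¹ = (b²)² = b.
Check: (b²) · b → (b²) · b = e, giving e as required.

Answer: b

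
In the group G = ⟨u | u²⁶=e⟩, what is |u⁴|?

Compute successive powers until reaching e:
  (u⁴)¹ = u⁴, (u⁴)² = u⁸, (u⁴)³ = u¹², (u⁴)⁴ = u¹⁶, (u⁴)⁵ = u²⁰, (u⁴)⁶ = u²⁴, (u⁴)⁷ = u², (u⁴)⁸ = u⁶, (u⁴)⁹ = u¹⁰, (u⁴)¹⁰ = u¹⁴, (u⁴)¹¹ = u¹⁸, (u⁴)¹² = u²², (u⁴)¹³ = e.
The smallest positive k with (u⁴)ᵏ = e is 13.

Answer: 13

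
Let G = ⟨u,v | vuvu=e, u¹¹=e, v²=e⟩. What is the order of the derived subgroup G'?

G' = [G, G] is generated by all commutators. The generator-pair commutators are: [u, v] = u².
The subgroup they normally generate is {e, u, u², u³, u⁴, u⁵, u⁶, u⁷, u⁸, u⁹, u¹⁰}, of order 11.
Check: |G/G'| = 22/11 = 2 is the order of the abelianisation.

Answer: 11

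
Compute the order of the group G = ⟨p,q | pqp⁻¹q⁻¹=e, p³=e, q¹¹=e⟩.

Enumerate words in the generators, reducing via the relations: the distinct elements are
  {e, p, q, pq, p², q², q³, q⁴, q⁵, q⁶, q⁷, q⁸, q⁹, pq², pq³, pq⁴, pq⁵, pq⁶, pq⁷, pq⁸, pq⁹, p²q, q¹⁰, pq¹⁰, p²q², p²q³, p²q⁴, p²q⁵, p²q⁶, p²q⁷, p²q⁸, p²q⁹, p²q¹⁰}.
No further products give new elements, so |G| = 33.

Answer: 33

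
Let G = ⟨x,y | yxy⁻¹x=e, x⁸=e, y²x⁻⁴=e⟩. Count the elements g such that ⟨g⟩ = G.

⟨g⟩ = G would require ord(g) = |G| = 16, but the maximum element order in G is 8 < 16. So G is not cyclic and no single element generates it: the count is 0.

Answer: 0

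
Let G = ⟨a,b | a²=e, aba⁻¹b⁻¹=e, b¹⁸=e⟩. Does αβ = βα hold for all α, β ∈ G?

Each pair of generators commutes: a·b = ab = b·a. Since the generators pairwise commute, every element of G commutes with every other, so G is abelian.

Answer: Yes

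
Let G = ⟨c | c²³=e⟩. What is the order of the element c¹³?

Compute successive powers until reaching e:
  (c¹³)¹ = c¹³, (c¹³)² = c³, (c¹³)³ = c¹⁶, (c¹³)⁴ = c⁶, (c¹³)⁵ = c¹⁹, (c¹³)⁶ = c⁹, (c¹³)⁷ = c²², (c¹³)⁸ = c¹², (c¹³)⁹ = c², (c¹³)¹⁰ = c¹⁵, (c¹³)¹¹ = c⁵, (c¹³)¹² = c¹⁸, (c¹³)¹³ = c⁸, (c¹³)¹⁴ = c²¹, (c¹³)¹⁵ = c¹¹, (c¹³)¹⁶ = c, (c¹³)¹⁷ = c¹⁴, (c¹³)¹⁸ = c⁴, (c¹³)¹⁹ = c¹⁷, (c¹³)²⁰ = c⁷, (c¹³)²¹ = c²⁰, (c¹³)²² = c¹⁰, (c¹³)²³ = e.
The smallest positive k with (c¹³)ᵏ = e is 23.

Answer: 23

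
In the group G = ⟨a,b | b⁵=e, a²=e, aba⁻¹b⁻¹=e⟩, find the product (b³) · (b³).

Compute (b³) · (b³) by multiplying left to right and reducing via the relations at each step:
  (b³) · b³ = b

Answer: b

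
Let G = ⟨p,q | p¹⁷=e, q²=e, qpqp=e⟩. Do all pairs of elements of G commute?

p·q = pq but q·p = p¹⁶q, so p·q ≠ q·p and G is not abelian.

Answer: No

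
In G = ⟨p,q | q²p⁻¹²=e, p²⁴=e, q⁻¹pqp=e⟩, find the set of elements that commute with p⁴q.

⟨p⁴q⟩ ⊆ C_G(p⁴q) since powers of p⁴q commute with p⁴q; so |C_G(p⁴q)| ≥ |⟨p⁴q⟩| = 4.
By orbit–stabilizer, |C_G(p⁴q)| = |G| / |conj. class of p⁴q| = 48 / 12 = 4.
The 4 elements commuting with p⁴q are {e, p¹², p⁴q, p⁴q⁻¹}.

Answer: {e, p¹², p⁴q, p⁴q⁻¹}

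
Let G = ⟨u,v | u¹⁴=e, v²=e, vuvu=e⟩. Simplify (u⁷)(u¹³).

Compute (u⁷) · (u¹³) by multiplying left to right and reducing via the relations at each step:
  (u⁷) · u¹³ = u⁶

Answer: u⁶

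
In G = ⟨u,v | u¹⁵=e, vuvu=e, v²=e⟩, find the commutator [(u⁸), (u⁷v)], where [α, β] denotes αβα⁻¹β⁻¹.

[(u⁸), (u⁷v)] = (u⁸)·(u⁷v)·(u⁸)⁻¹·(u⁷v)⁻¹.
  (u⁸) · (u⁷v) = v
  v · (u⁷) = u⁸v
  (u⁸v) · (u⁷v) = u

Answer: u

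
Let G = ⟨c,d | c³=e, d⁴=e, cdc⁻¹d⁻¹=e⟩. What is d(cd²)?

Compute d · (cd²) by multiplying left to right and reducing via the relations at each step:
  d · c = cd
  (cd) · d² = cd³

Answer: cd³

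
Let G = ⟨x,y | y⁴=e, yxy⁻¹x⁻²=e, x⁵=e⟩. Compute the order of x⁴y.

Compute successive powers until reaching e:
  (x⁴y)¹ = x⁴y, (x⁴y)² = x²y², (x⁴y)³ = x³y³, (x⁴y)⁴ = e.
The smallest positive k with (x⁴y)ᵏ = e is 4.

Answer: 4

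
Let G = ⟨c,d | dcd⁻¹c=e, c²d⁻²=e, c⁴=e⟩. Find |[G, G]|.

G' = [G, G] is generated by all commutators. The generator-pair commutators are: [c, d] = c².
The subgroup they normally generate is {e, c²}, of order 2.
Check: |G/G'| = 8/2 = 4 is the order of the abelianisation.

Answer: 2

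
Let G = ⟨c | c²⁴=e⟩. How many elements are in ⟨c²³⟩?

|⟨c²³⟩| equals the order of c²³. Compute successive powers until reaching e:
  (c²³)¹ = c²³, (c²³)² = c²², (c²³)³ = c²¹, (c²³)⁴ = c²⁰, (c²³)⁵ = c¹⁹, (c²³)⁶ = c¹⁸, (c²³)⁷ = c¹⁷, (c²³)⁸ = c¹⁶, (c²³)⁹ = c¹⁵, (c²³)¹⁰ = c¹⁴, (c²³)¹¹ = c¹³, (c²³)¹² = c¹², (c²³)¹³ = c¹¹, (c²³)¹⁴ = c¹⁰, (c²³)¹⁵ = c⁹, (c²³)¹⁶ = c⁸, (c²³)¹⁷ = c⁷, (c²³)¹⁸ = c⁶, (c²³)¹⁹ = c⁵, (c²³)²⁰ = c⁴, (c²³)²¹ = c³, (c²³)²² = c², (c²³)²³ = c, (c²³)²⁴ = e.
The smallest positive k with (c²³)ᵏ = e is 24, so |⟨c²³⟩| = 24.

Answer: 24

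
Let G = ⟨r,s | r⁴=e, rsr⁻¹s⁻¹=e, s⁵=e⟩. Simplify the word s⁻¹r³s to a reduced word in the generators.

Multiply left to right, reducing at each step:
  (s⁴) · r³ = r³s⁴
  (r³s⁴) · s = r³

Answer: r³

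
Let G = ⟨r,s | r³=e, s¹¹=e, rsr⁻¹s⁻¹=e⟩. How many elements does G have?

Enumerate words in the generators, reducing via the relations: the distinct elements are
  {e, r, s, rs, r², s², s³, s⁴, s⁵, s⁶, s⁷, s⁸, s⁹, rs², rs³, rs⁴, rs⁵, rs⁶, rs⁷, rs⁸, rs⁹, r²s, s¹⁰, rs¹⁰, r²s², r²s³, r²s⁴, r²s⁵, r²s⁶, r²s⁷, r²s⁸, r²s⁹, r²s¹⁰}.
No further products give new elements, so |G| = 33.

Answer: 33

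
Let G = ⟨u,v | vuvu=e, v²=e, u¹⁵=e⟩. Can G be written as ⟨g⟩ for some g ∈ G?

Every cyclic group is abelian. But u·v = uv while v·u = u¹⁴v, so u·v ≠ v·u and G is not abelian. Hence G is not cyclic.

Answer: No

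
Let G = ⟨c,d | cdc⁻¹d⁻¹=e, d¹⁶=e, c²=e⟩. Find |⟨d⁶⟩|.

|⟨d⁶⟩| equals the order of d⁶. Compute successive powers until reaching e:
  (d⁶)¹ = d⁶, (d⁶)² = d¹², (d⁶)³ = d², (d⁶)⁴ = d⁸, (d⁶)⁵ = d¹⁴, (d⁶)⁶ = d⁴, (d⁶)⁷ = d¹⁰, (d⁶)⁸ = e.
The smallest positive k with (d⁶)ᵏ = e is 8, so |⟨d⁶⟩| = 8.

Answer: 8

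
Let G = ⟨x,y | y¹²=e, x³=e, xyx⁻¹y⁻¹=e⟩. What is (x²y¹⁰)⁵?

Compute successive powers of (x²y¹⁰), reducing at each step:
  (x²y¹⁰)²: (x²y¹⁰) · x² = xy¹⁰;   (xy¹⁰) · y¹⁰ = xy⁸
  (x²y¹⁰)³: (xy⁸) · x² = y⁸;   (y⁸) · y¹⁰ = y⁶
  (x²y¹⁰)⁴: (y⁶) · x² = x²y⁶;   (x²y⁶) · y¹⁰ = x²y⁴
  (x²y¹⁰)⁵: (x²y⁴) · x² = xy⁴;   (xy⁴) · y¹⁰ = xy²

Answer: xy²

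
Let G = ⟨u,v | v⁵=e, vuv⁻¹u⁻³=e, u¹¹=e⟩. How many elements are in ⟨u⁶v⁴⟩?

|⟨u⁶v⁴⟩| equals the order of u⁶v⁴. Compute successive powers until reaching e:
  (u⁶v⁴)¹ = u⁶v⁴, (u⁶v⁴)² = u⁸v³, (u⁶v⁴)³ = u⁵v², (u⁶v⁴)⁴ = u⁴v, (u⁶v⁴)⁵ = e.
The smallest positive k with (u⁶v⁴)ᵏ = e is 5, so |⟨u⁶v⁴⟩| = 5.

Answer: 5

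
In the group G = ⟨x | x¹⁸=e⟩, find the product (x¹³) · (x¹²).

Compute (x¹³) · (x¹²) by multiplying left to right and reducing via the relations at each step:
  (x¹³) · x¹² = x⁷

Answer: x⁷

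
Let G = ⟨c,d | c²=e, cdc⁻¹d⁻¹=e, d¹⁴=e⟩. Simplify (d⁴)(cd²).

Compute (d⁴) · (cd²) by multiplying left to right and reducing via the relations at each step:
  (d⁴) · c = cd⁴
  (cd⁴) · d² = cd⁶

Answer: cd⁶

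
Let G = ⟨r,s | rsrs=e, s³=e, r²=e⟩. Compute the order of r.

Compute successive powers until reaching e:
  r¹ = r, r² = e.
The smallest positive k with rᵏ = e is 2.

Answer: 2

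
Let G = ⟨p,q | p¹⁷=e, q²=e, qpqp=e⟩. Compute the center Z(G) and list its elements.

An element z ∈ Z(G) iff z commutes with every generator.
For example e is central: e·p = p = p·e; e·q = q = q·e.
Whereas p ∉ Z(G) since p·q = pq ≠ p¹⁶q = q·p.
Checking each of the 34 elements this way gives Z(G) = {e}, of order 1.

Answer: {e}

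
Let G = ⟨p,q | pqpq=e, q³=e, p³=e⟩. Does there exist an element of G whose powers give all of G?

Every cyclic group is abelian. But p·q = pq while q·p = p²q², so p·q ≠ q·p and G is not abelian. Hence G is not cyclic.

Answer: No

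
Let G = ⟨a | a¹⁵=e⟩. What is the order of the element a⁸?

Compute successive powers until reaching e:
  (a⁸)¹ = a⁸, (a⁸)² = a, (a⁸)³ = a⁹, (a⁸)⁴ = a², (a⁸)⁵ = a¹⁰, (a⁸)⁶ = a³, (a⁸)⁷ = a¹¹, (a⁸)⁸ = a⁴, (a⁸)⁹ = a¹², (a⁸)¹⁰ = a⁵, (a⁸)¹¹ = a¹³, (a⁸)¹² = a⁶, (a⁸)¹³ = a¹⁴, (a⁸)¹⁴ = a⁷, (a⁸)¹⁵ = e.
The smallest positive k with (a⁸)ᵏ = e is 15.

Answer: 15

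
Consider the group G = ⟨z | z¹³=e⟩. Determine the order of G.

G is generated by a single element, so G is cyclic. The relator gives z¹³ = e and no smaller power is forced to be e, so the 13 powers {e, z, z², z³, z⁴, z⁵, z⁶, z⁷, z⁸, z⁹, z¹², z¹¹, z¹⁰} are distinct. Hence |G| = 13.

Answer: 13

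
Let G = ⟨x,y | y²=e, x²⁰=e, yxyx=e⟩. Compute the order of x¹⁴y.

Compute successive powers until reaching e:
  (x¹⁴y)¹ = x¹⁴y, (x¹⁴y)² = e.
The smallest positive k with (x¹⁴y)ᵏ = e is 2.

Answer: 2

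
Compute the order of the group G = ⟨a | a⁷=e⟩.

G is generated by a single element, so G is cyclic. The relator gives a⁷ = e and no smaller power is forced to be e, so the 7 powers {a, e, a², a³, a⁴, a⁵, a⁶} are distinct. Hence |G| = 7.

Answer: 7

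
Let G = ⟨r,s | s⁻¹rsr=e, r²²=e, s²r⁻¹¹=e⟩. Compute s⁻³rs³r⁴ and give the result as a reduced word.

Multiply left to right, reducing at each step:
  s · r = r¹⁰s⁻¹
  (r¹⁰s⁻¹) · s³ = r²¹
  (r²¹) · r⁴ = r³

Answer: r³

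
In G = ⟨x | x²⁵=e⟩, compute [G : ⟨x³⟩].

First find ord(x³) by computing successive powers:
  (x³)¹ = x³, (x³)² = x⁶, (x³)³ = x⁹, (x³)⁴ = x¹², (x³)⁵ = x¹⁵, (x³)⁶ = x¹⁸, (x³)⁷ = x²¹, (x³)⁸ = x²⁴, (x³)⁹ = x², (x³)¹⁰ = x⁵, (x³)¹¹ = x⁸, (x³)¹² = x¹¹, (x³)¹³ = x¹⁴, (x³)¹⁴ = x¹⁷, (x³)¹⁵ = x²⁰, (x³)¹⁶ = x²³, (x³)¹⁷ = x, (x³)¹⁸ = x⁴, (x³)¹⁹ = x⁷, (x³)²⁰ = x¹⁰, (x³)²¹ = x¹³, (x³)²² = x¹⁶, (x³)²³ = x¹⁹, (x³)²⁴ = x²², (x³)²⁵ = e.
So |⟨x³⟩| = ord(x³) = 25. With |G| = 25, by Lagrange [G : ⟨x³⟩] = 25/25 = 1.

Answer: 1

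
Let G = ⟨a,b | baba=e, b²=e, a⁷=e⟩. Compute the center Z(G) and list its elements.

An element z ∈ Z(G) iff z commutes with every generator.
For example e is central: e·a = a = a·e; e·b = b = b·e.
Whereas a ∉ Z(G) since a·b = ab ≠ a⁶b = b·a.
Checking each of the 14 elements this way gives Z(G) = {e}, of order 1.

Answer: {e}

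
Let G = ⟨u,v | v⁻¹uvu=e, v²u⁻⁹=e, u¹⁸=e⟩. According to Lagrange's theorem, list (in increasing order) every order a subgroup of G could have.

|G| = 36 = 2² · 3². By Lagrange's theorem the order of any subgroup divides 36; the divisors of 36 are 1, 2, 3, 4, 6, 9, 12, 18, 36.

Answer: 1, 2, 3, 4, 6, 9, 12, 18, 36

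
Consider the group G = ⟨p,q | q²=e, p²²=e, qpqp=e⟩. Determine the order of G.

Enumerate words in the generators, reducing via the relations: the distinct elements are
  {e, p, q, pq, p², p³, p⁴, p⁵, p⁶, p⁷, p⁸, p⁹, p²q, p²¹, p²⁰, p³q, p¹², p¹³, p¹¹, p¹⁰, p¹⁴, p¹⁵, p¹⁶, p¹⁷, p¹⁸, p¹⁹, p⁴q, p⁵q, p⁶q, p⁷q, p⁸q, p⁹q, p²¹q, p²⁰q, p¹²q, p¹³q, p¹¹q, p¹⁰q, p¹⁴q, p¹⁵q, p¹⁶q, p¹⁷q, p¹⁸q, p¹⁹q}.
No further products give new elements, so |G| = 44.

Answer: 44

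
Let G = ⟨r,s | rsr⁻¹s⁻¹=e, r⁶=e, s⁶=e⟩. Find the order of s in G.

Compute successive powers until reaching e:
  s¹ = s, s² = s², s³ = s³, s⁴ = s⁴, s⁵ = s⁵, s⁶ = e.
The smallest positive k with sᵏ = e is 6.

Answer: 6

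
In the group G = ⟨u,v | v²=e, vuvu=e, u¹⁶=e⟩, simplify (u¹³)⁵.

Compute successive powers of (u¹³), reducing at each step:
  (u¹³)²: (u¹³) · u¹³ = u¹⁰
  (u¹³)³: (u¹⁰) · u¹³ = u⁷
  (u¹³)⁴: (u⁷) · u¹³ = u⁴
  (u¹³)⁵: (u⁴) · u¹³ = u

Answer: u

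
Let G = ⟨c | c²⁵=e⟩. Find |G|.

G is generated by a single element, so G is cyclic. The relator gives c²⁵ = e and no smaller power is forced to be e, so the 25 powers {c, e, c², c³, c⁴, c⁵, c⁶, c⁷, c⁸, c⁹, c²², c²³, c²¹, c²⁰, c²⁴, c¹², c¹³, c¹¹, c¹⁰, c¹⁴, c¹⁵, c¹⁶, c¹⁷, c¹⁸, c¹⁹} are distinct. Hence |G| = 25.

Answer: 25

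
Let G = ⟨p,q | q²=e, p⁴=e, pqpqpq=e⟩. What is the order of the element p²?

Compute successive powers until reaching e:
  (p²)¹ = p², (p²)² = e.
The smallest positive k with (p²)ᵏ = e is 2.

Answer: 2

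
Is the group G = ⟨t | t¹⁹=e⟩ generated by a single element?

|G| = 19. The element t has order 19 (its powers give 19 distinct elements), so ⟨t⟩ = G and G is cyclic.

Answer: Yes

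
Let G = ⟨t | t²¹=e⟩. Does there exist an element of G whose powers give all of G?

|G| = 21. The element t has order 21 (its powers give 21 distinct elements), so ⟨t⟩ = G and G is cyclic.

Answer: Yes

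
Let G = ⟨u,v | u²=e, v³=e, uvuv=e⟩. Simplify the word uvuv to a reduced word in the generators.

Multiply left to right, reducing at each step:
  u · v = uv
  (uv) · u = v²
  (v²) · v = e

Answer: e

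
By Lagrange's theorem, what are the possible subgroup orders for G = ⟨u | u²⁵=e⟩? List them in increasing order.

|G| = 25 = 5². By Lagrange's theorem the order of any subgroup divides 25; the divisors of 25 are 1, 5, 25.

Answer: 1, 5, 25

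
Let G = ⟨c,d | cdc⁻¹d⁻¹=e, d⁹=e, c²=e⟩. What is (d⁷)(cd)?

Compute (d⁷) · (cd) by multiplying left to right and reducing via the relations at each step:
  (d⁷) · c = cd⁷
  (cd⁷) · d = cd⁸

Answer: cd⁸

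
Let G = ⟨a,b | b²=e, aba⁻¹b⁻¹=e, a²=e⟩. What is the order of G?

Enumerate words in the generators, reducing via the relations: the distinct elements are
  {a, b, e, ab}.
No further products give new elements, so |G| = 4.

Answer: 4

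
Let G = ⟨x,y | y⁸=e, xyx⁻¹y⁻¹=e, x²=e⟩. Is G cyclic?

|G| = 16, but the maximum element order in G is 8 < 16. No single element generates all of G, so G is not cyclic.

Answer: No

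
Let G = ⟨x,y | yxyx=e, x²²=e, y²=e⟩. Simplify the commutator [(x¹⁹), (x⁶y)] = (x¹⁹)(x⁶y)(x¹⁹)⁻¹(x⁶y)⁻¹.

[(x¹⁹), (x⁶y)] = (x¹⁹)·(x⁶y)·(x¹⁹)⁻¹·(x⁶y)⁻¹.
  (x¹⁹) · (x⁶y) = x³y
  (x³y) · (x³) = y
  y · (x⁶y) = x¹⁶

Answer: x¹⁶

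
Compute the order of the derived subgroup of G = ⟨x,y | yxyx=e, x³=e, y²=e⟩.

G' = [G, G] is generated by all commutators. The generator-pair commutators are: [x, y] = x².
The subgroup they normally generate is {e, x, x²}, of order 3.
Check: |G/G'| = 6/3 = 2 is the order of the abelianisation.

Answer: 3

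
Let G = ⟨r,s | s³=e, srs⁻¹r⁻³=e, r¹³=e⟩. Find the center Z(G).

An element z ∈ Z(G) iff z commutes with every generator.
For example e is central: e·r = r = r·e; e·s = s = s·e.
Whereas r ∉ Z(G) since r·s = rs ≠ r³s = s·r.
Checking each of the 39 elements this way gives Z(G) = {e}, of order 1.

Answer: {e}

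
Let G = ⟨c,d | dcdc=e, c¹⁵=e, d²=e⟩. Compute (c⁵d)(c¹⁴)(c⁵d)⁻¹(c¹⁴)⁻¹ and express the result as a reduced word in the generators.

[(c⁵d), (c¹⁴)] = (c⁵d)·(c¹⁴)·(c⁵d)⁻¹·(c¹⁴)⁻¹.
  (c⁵d) · (c¹⁴) = c⁶d
  (c⁶d) · (c⁵d) = c
  c · c = c²

Answer: c²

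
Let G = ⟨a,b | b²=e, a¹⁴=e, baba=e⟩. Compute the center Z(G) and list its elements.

An element z ∈ Z(G) iff z commutes with every generator.
For example a⁷ is central: (a⁷)·a = a⁸ = a·(a⁷); (a⁷)·b = a⁷b = b·(a⁷).
Whereas a ∉ Z(G) since a·b = ab ≠ a¹³b = b·a.
Checking each of the 28 elements this way gives Z(G) = {e, a⁷}, of order 2.

Answer: {e, a⁷}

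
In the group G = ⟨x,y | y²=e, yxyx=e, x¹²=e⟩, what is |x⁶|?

Compute successive powers until reaching e:
  (x⁶)¹ = x⁶, (x⁶)² = e.
The smallest positive k with (x⁶)ᵏ = e is 2.

Answer: 2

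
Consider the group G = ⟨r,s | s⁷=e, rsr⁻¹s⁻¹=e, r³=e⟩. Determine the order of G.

Enumerate words in the generators, reducing via the relations: the distinct elements are
  {e, r, s, rs, r², s², s³, s⁴, s⁵, s⁶, rs², rs³, rs⁴, rs⁵, rs⁶, r²s, r²s², r²s³, r²s⁴, r²s⁵, r²s⁶}.
No further products give new elements, so |G| = 21.

Answer: 21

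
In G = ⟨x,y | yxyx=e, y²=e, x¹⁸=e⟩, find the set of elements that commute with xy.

⟨xy⟩ ⊆ C_G(xy) since powers of xy commute with xy; so |C_G(xy)| ≥ |⟨xy⟩| = 2.
By orbit–stabilizer, |C_G(xy)| = |G| / |conj. class of xy| = 36 / 9 = 4.
The 4 elements commuting with xy are {e, x⁹, xy, x¹⁰y}.

Answer: {e, x⁹, xy, x¹⁰y}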